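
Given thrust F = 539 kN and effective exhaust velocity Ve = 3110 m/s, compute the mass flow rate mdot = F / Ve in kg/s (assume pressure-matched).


mdot = F / Ve = 539000 / 3110 = 173.3 kg/s

173.3 kg/s


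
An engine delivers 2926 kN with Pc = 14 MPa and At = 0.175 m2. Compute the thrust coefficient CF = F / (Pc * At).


CF = 2926000 / (14e6 * 0.175) = 1.19

1.19


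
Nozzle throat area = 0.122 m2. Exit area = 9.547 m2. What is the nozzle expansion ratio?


AR = 9.547 / 0.122 = 78.3

78.3


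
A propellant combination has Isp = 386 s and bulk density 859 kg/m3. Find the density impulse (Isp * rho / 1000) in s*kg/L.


rho*Isp = 386 * 859 / 1000 = 332 s*kg/L

332 s*kg/L


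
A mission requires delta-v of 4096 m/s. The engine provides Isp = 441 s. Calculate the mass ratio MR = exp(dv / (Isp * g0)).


Ve = 441 * 9.81 = 4326.21 m/s
MR = exp(4096 / 4326.21) = 2.577

2.577


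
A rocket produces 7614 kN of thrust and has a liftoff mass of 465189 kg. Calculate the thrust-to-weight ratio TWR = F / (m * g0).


TWR = 7614000 / (465189 * 9.81) = 1.67

1.67


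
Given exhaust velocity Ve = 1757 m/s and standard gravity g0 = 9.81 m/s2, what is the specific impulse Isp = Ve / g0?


Isp = Ve / g0 = 1757 / 9.81 = 179.1 s

179.1 s


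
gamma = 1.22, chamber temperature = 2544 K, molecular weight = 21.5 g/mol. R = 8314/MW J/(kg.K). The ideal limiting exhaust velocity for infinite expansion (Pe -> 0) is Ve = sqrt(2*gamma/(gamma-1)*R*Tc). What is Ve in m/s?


R = 8314 / 21.5 = 386.7 J/(kg.K)
Ve = sqrt(2 * 1.22 / (1.22 - 1) * 386.7 * 2544) = 3303 m/s

3303 m/s


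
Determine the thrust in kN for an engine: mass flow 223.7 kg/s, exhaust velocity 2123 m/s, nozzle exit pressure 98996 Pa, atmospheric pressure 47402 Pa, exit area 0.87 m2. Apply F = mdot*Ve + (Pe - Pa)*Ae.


F = 223.7 * 2123 + (98996 - 47402) * 0.87 = 519802.0 N = 519.8 kN

519.8 kN


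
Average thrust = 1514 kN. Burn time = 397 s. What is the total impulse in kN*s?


It = 1514 * 397 = 601058 kN*s

601058 kN*s


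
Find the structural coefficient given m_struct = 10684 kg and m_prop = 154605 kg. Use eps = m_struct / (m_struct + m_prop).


eps = 10684 / (10684 + 154605) = 0.0646

0.0646


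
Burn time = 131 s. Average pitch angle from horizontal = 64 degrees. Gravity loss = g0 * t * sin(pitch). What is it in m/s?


GL = 9.81 * 131 * sin(64 deg) = 1155 m/s

1155 m/s


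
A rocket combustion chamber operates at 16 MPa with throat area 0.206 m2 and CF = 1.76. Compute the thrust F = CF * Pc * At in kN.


F = 1.76 * 16e6 * 0.206 = 5.8010e+06 N = 5801.0 kN

5801.0 kN


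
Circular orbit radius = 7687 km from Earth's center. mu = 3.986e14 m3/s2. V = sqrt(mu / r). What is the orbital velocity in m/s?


V = sqrt(3.986e14 / 7687000) = 7201 m/s

7201 m/s


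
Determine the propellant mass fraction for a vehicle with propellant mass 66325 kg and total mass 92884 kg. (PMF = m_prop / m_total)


PMF = 66325 / 92884 = 0.714

0.714


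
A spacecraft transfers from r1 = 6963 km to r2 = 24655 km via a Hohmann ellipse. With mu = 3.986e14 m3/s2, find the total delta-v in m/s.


V1 = sqrt(mu/r1) = 7566.07 m/s
dV1 = V1*(sqrt(2*r2/(r1+r2)) - 1) = 1882.6 m/s
V2 = sqrt(mu/r2) = 4020.83 m/s
dV2 = V2*(1 - sqrt(2*r1/(r1+r2))) = 1352.37 m/s
Total dV = 3235 m/s

3235 m/s


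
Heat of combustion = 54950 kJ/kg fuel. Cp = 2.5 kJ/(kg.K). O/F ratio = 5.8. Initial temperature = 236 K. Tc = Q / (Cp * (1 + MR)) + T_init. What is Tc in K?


Tc = 54950 / (2.5 * (1 + 5.8)) + 236 = 3468 K

3468 K


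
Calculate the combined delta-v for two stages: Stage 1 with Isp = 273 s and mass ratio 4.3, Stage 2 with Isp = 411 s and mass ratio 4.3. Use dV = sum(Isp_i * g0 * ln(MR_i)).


dV1 = 273 * 9.81 * ln(4.3) = 3906.4 m/s
dV2 = 411 * 9.81 * ln(4.3) = 5881.0 m/s
Total dV = 3906.4 + 5881.0 = 9787.4 m/s ~ 9787 m/s

9787 m/s


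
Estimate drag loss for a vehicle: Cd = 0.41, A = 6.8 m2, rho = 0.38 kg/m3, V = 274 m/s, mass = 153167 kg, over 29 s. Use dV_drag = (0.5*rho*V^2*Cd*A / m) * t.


D = 0.5 * 0.38 * 274^2 * 0.41 * 6.8 = 39769.26 N
a = 39769.26 / 153167 = 0.2596 m/s2
dV = 0.2596 * 29 = 7.5 m/s

7.5 m/s


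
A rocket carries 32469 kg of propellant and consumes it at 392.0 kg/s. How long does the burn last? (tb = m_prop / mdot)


tb = 32469 / 392.0 = 82.8 s

82.8 s


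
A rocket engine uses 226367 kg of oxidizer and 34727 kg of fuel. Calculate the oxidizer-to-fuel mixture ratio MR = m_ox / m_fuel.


MR = 226367 / 34727 = 6.52

6.52


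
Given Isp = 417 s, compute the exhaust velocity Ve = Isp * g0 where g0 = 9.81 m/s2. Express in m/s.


Ve = Isp * g0 = 417 * 9.81 = 4090.8 m/s

4090.8 m/s


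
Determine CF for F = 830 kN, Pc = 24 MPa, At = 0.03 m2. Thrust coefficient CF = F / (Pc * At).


CF = 830000 / (24e6 * 0.03) = 1.15

1.15


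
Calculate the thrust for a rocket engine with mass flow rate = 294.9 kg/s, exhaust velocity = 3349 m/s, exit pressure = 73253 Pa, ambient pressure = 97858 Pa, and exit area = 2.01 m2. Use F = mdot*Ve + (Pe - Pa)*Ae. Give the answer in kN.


F = 294.9 * 3349 + (73253 - 97858) * 2.01 = 938164.0 N = 938.2 kN

938.2 kN


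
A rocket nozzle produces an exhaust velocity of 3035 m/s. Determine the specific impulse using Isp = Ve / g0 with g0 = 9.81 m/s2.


Isp = Ve / g0 = 3035 / 9.81 = 309.4 s

309.4 s


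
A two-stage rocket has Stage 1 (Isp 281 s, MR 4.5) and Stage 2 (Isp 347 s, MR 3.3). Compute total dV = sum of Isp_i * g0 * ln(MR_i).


dV1 = 281 * 9.81 * ln(4.5) = 4146.2 m/s
dV2 = 347 * 9.81 * ln(3.3) = 4064.2 m/s
Total dV = 4146.2 + 4064.2 = 8210.4 m/s ~ 8210 m/s

8210 m/s


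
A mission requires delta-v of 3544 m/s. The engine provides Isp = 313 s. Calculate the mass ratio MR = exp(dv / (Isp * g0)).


Ve = 313 * 9.81 = 3070.53 m/s
MR = exp(3544 / 3070.53) = 3.171

3.171


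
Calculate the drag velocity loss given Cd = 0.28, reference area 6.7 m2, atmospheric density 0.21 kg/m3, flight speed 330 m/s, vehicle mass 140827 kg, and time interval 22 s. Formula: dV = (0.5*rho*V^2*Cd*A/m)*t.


D = 0.5 * 0.21 * 330^2 * 0.28 * 6.7 = 21451.12 N
a = 21451.12 / 140827 = 0.1523 m/s2
dV = 0.1523 * 22 = 3.4 m/s

3.4 m/s


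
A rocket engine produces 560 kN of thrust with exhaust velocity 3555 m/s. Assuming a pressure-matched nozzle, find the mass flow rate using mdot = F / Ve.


mdot = F / Ve = 560000 / 3555 = 157.5 kg/s

157.5 kg/s


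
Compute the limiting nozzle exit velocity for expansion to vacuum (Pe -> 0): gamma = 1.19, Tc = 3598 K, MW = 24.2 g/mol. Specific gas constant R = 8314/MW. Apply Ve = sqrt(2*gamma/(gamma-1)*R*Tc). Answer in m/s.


R = 8314 / 24.2 = 343.55 J/(kg.K)
Ve = sqrt(2 * 1.19 / (1.19 - 1) * 343.55 * 3598) = 3935 m/s

3935 m/s


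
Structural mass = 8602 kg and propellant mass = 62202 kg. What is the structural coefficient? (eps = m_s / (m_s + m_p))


eps = 8602 / (8602 + 62202) = 0.1215

0.1215


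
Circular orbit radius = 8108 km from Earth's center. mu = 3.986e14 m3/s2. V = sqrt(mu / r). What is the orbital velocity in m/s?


V = sqrt(3.986e14 / 8108000) = 7012 m/s

7012 m/s


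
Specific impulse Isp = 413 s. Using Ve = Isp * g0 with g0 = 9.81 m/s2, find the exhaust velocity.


Ve = Isp * g0 = 413 * 9.81 = 4051.5 m/s

4051.5 m/s


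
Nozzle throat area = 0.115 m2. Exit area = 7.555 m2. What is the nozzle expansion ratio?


AR = 7.555 / 0.115 = 65.7

65.7


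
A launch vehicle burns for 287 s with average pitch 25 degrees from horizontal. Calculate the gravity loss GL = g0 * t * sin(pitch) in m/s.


GL = 9.81 * 287 * sin(25 deg) = 1190 m/s

1190 m/s


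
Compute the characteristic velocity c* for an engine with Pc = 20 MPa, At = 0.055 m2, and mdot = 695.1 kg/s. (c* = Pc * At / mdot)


c* = 20e6 * 0.055 / 695.1 = 1583 m/s

1583 m/s


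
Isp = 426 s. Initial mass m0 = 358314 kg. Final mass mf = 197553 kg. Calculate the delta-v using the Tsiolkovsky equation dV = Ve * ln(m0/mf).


Ve = 426 * 9.81 = 4179.06 m/s
dV = 4179.06 * ln(358314/197553) = 2488 m/s

2488 m/s


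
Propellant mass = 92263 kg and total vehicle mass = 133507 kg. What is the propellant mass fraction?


PMF = 92263 / 133507 = 0.691

0.691


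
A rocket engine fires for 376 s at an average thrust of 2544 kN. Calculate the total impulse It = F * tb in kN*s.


It = 2544 * 376 = 956544 kN*s

956544 kN*s


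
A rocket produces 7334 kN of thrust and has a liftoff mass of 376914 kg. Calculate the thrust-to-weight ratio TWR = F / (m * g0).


TWR = 7334000 / (376914 * 9.81) = 1.98

1.98


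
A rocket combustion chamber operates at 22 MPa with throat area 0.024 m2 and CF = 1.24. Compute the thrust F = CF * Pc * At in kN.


F = 1.24 * 22e6 * 0.024 = 654720.0 N = 654.7 kN

654.7 kN


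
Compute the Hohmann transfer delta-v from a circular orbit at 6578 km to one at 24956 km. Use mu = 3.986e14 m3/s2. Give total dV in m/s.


V1 = sqrt(mu/r1) = 7784.34 m/s
dV1 = V1*(sqrt(2*r2/(r1+r2)) - 1) = 2009.09 m/s
V2 = sqrt(mu/r2) = 3996.51 m/s
dV2 = V2*(1 - sqrt(2*r1/(r1+r2))) = 1415.12 m/s
Total dV = 3424 m/s

3424 m/s


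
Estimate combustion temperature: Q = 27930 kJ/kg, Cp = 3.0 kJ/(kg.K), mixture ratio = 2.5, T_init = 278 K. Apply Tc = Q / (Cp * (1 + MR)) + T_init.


Tc = 27930 / (3.0 * (1 + 2.5)) + 278 = 2938 K

2938 K


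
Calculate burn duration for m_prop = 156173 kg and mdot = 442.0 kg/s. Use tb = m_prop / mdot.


tb = 156173 / 442.0 = 353.3 s

353.3 s


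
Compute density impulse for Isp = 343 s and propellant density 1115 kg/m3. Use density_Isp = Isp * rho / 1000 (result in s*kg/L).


rho*Isp = 343 * 1115 / 1000 = 382 s*kg/L

382 s*kg/L


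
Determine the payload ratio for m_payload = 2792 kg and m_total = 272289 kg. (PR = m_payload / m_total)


PR = 2792 / 272289 = 0.0103

0.0103


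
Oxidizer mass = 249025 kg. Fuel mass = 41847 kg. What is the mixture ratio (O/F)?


MR = 249025 / 41847 = 5.95

5.95


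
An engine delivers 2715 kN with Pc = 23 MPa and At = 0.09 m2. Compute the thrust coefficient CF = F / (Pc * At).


CF = 2715000 / (23e6 * 0.09) = 1.31

1.31


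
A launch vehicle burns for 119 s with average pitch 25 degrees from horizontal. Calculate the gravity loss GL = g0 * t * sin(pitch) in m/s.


GL = 9.81 * 119 * sin(25 deg) = 493 m/s

493 m/s


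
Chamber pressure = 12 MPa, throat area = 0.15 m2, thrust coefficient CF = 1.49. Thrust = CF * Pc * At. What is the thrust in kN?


F = 1.49 * 12e6 * 0.15 = 2.6820e+06 N = 2682.0 kN

2682.0 kN


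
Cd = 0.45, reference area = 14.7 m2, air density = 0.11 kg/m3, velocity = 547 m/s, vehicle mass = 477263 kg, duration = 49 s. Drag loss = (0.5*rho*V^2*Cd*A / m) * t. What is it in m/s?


D = 0.5 * 0.11 * 547^2 * 0.45 * 14.7 = 108859.71 N
a = 108859.71 / 477263 = 0.2281 m/s2
dV = 0.2281 * 49 = 11.2 m/s

11.2 m/s


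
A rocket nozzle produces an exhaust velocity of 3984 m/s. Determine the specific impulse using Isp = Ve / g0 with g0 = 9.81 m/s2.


Isp = Ve / g0 = 3984 / 9.81 = 406.1 s

406.1 s


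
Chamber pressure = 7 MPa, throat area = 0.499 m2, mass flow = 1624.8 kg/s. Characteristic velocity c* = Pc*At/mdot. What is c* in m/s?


c* = 7e6 * 0.499 / 1624.8 = 2150 m/s

2150 m/s


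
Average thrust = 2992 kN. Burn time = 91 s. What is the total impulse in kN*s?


It = 2992 * 91 = 272272 kN*s

272272 kN*s


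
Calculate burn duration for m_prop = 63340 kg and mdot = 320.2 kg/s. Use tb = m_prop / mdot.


tb = 63340 / 320.2 = 197.8 s

197.8 s


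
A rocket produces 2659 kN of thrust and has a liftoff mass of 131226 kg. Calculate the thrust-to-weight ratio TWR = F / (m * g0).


TWR = 2659000 / (131226 * 9.81) = 2.07

2.07


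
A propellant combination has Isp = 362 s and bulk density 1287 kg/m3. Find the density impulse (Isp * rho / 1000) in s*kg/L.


rho*Isp = 362 * 1287 / 1000 = 466 s*kg/L

466 s*kg/L


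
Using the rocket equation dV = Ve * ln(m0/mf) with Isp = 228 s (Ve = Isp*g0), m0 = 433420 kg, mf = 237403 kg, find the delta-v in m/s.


Ve = 228 * 9.81 = 2236.68 m/s
dV = 2236.68 * ln(433420/237403) = 1346 m/s

1346 m/s


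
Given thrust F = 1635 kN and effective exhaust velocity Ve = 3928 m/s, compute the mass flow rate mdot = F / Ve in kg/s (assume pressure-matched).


mdot = F / Ve = 1635000 / 3928 = 416.2 kg/s

416.2 kg/s


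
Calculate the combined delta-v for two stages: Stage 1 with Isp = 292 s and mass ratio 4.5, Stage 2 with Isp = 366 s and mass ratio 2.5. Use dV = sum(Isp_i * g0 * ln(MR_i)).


dV1 = 292 * 9.81 * ln(4.5) = 4308.5 m/s
dV2 = 366 * 9.81 * ln(2.5) = 3289.9 m/s
Total dV = 4308.5 + 3289.9 = 7598.4 m/s ~ 7598 m/s

7598 m/s


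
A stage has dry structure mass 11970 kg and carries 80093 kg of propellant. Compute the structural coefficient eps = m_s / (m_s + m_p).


eps = 11970 / (11970 + 80093) = 0.13

0.13


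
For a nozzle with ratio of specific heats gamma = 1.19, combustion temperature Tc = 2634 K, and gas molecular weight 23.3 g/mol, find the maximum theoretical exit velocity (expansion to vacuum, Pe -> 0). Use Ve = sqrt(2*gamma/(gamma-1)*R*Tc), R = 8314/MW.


R = 8314 / 23.3 = 356.82 J/(kg.K)
Ve = sqrt(2 * 1.19 / (1.19 - 1) * 356.82 * 2634) = 3431 m/s

3431 m/s


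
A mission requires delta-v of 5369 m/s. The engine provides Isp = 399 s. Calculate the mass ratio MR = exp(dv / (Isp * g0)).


Ve = 399 * 9.81 = 3914.19 m/s
MR = exp(5369 / 3914.19) = 3.942

3.942


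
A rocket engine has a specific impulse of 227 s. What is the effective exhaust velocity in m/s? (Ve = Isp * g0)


Ve = Isp * g0 = 227 * 9.81 = 2226.9 m/s

2226.9 m/s


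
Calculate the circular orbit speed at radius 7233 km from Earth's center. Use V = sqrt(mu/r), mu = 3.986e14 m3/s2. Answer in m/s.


V = sqrt(3.986e14 / 7233000) = 7424 m/s

7424 m/s


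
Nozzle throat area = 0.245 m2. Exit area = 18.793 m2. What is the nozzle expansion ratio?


AR = 18.793 / 0.245 = 76.7

76.7


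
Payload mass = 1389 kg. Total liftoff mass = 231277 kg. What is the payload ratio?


PR = 1389 / 231277 = 0.006

0.006


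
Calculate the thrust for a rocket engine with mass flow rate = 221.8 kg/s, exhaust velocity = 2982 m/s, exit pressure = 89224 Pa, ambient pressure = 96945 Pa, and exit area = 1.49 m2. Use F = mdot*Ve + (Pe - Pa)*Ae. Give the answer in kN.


F = 221.8 * 2982 + (89224 - 96945) * 1.49 = 649903.0 N = 649.9 kN

649.9 kN


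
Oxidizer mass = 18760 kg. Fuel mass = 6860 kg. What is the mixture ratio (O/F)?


MR = 18760 / 6860 = 2.73

2.73


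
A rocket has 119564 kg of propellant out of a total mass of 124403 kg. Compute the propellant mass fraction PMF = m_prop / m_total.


PMF = 119564 / 124403 = 0.961

0.961


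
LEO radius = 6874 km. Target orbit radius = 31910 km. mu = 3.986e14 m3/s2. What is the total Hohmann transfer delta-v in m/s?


V1 = sqrt(mu/r1) = 7614.89 m/s
dV1 = V1*(sqrt(2*r2/(r1+r2)) - 1) = 2153.34 m/s
V2 = sqrt(mu/r2) = 3534.31 m/s
dV2 = V2*(1 - sqrt(2*r1/(r1+r2))) = 1430.06 m/s
Total dV = 3583 m/s

3583 m/s


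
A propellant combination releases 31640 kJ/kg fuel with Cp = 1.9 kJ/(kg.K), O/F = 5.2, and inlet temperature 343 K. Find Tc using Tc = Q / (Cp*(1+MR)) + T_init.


Tc = 31640 / (1.9 * (1 + 5.2)) + 343 = 3029 K

3029 K


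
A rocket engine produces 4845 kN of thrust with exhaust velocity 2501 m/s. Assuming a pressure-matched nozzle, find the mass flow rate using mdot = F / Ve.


mdot = F / Ve = 4845000 / 2501 = 1937.2 kg/s

1937.2 kg/s


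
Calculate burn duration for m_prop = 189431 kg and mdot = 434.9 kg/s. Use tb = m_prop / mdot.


tb = 189431 / 434.9 = 435.6 s

435.6 s


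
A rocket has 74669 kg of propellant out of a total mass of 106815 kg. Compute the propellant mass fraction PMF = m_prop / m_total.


PMF = 74669 / 106815 = 0.699

0.699


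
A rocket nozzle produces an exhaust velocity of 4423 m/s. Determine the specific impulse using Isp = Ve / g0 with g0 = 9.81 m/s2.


Isp = Ve / g0 = 4423 / 9.81 = 450.9 s

450.9 s


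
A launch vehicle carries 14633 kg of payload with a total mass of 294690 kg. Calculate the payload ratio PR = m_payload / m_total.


PR = 14633 / 294690 = 0.0497

0.0497


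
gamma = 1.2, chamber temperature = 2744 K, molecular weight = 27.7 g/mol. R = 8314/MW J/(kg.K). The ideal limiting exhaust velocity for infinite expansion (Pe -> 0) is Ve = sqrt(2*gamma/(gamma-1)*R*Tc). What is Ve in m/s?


R = 8314 / 27.7 = 300.14 J/(kg.K)
Ve = sqrt(2 * 1.2 / (1.2 - 1) * 300.14 * 2744) = 3144 m/s

3144 m/s


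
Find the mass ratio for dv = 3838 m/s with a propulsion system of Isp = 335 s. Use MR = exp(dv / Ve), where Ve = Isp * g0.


Ve = 335 * 9.81 = 3286.35 m/s
MR = exp(3838 / 3286.35) = 3.215

3.215


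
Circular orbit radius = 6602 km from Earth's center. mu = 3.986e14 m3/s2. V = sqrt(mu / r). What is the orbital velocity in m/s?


V = sqrt(3.986e14 / 6602000) = 7770 m/s

7770 m/s


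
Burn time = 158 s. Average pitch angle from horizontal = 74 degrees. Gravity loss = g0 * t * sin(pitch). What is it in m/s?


GL = 9.81 * 158 * sin(74 deg) = 1490 m/s

1490 m/s


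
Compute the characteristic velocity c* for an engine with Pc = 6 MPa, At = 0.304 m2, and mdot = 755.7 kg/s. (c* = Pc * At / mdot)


c* = 6e6 * 0.304 / 755.7 = 2414 m/s

2414 m/s


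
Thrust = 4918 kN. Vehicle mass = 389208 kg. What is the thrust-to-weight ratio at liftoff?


TWR = 4918000 / (389208 * 9.81) = 1.29

1.29


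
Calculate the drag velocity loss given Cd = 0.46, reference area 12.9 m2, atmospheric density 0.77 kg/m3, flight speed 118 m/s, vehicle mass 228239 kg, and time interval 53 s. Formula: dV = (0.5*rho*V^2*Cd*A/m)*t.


D = 0.5 * 0.77 * 118^2 * 0.46 * 12.9 = 31810.63 N
a = 31810.63 / 228239 = 0.1394 m/s2
dV = 0.1394 * 53 = 7.4 m/s

7.4 m/s


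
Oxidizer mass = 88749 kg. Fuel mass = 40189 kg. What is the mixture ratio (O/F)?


MR = 88749 / 40189 = 2.21

2.21


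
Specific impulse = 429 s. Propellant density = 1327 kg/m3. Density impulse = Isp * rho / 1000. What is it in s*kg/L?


rho*Isp = 429 * 1327 / 1000 = 569 s*kg/L

569 s*kg/L


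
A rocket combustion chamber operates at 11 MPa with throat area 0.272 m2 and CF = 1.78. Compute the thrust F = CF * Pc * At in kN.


F = 1.78 * 11e6 * 0.272 = 5.3258e+06 N = 5325.8 kN

5325.8 kN


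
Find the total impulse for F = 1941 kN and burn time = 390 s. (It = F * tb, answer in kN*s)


It = 1941 * 390 = 756990 kN*s

756990 kN*s


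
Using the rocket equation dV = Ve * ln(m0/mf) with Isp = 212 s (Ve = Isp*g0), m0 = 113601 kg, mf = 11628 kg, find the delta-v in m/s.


Ve = 212 * 9.81 = 2079.72 m/s
dV = 2079.72 * ln(113601/11628) = 4740 m/s

4740 m/s


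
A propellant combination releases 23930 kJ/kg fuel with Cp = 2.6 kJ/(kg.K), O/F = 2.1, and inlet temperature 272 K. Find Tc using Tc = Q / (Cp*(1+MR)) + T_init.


Tc = 23930 / (2.6 * (1 + 2.1)) + 272 = 3241 K

3241 K


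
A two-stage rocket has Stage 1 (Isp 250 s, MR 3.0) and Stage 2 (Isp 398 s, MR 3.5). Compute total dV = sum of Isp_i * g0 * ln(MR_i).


dV1 = 250 * 9.81 * ln(3.0) = 2694.3 m/s
dV2 = 398 * 9.81 * ln(3.5) = 4891.3 m/s
Total dV = 2694.3 + 4891.3 = 7585.6 m/s ~ 7586 m/s

7586 m/s


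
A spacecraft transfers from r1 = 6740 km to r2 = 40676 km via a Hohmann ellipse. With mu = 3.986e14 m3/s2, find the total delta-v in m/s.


V1 = sqrt(mu/r1) = 7690.22 m/s
dV1 = V1*(sqrt(2*r2/(r1+r2)) - 1) = 2382.82 m/s
V2 = sqrt(mu/r2) = 3130.4 m/s
dV2 = V2*(1 - sqrt(2*r1/(r1+r2))) = 1461.3 m/s
Total dV = 3844 m/s

3844 m/s


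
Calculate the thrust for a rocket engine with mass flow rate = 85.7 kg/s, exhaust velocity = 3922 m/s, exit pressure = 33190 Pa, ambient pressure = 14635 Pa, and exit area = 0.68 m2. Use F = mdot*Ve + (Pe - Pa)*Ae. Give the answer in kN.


F = 85.7 * 3922 + (33190 - 14635) * 0.68 = 348733.0 N = 348.7 kN

348.7 kN


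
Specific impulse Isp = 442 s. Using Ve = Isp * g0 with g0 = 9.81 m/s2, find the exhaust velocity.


Ve = Isp * g0 = 442 * 9.81 = 4336.0 m/s

4336.0 m/s


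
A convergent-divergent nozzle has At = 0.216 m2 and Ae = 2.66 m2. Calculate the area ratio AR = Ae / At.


AR = 2.66 / 0.216 = 12.3

12.3


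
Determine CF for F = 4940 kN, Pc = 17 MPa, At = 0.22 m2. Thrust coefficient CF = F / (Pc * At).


CF = 4940000 / (17e6 * 0.22) = 1.32

1.32


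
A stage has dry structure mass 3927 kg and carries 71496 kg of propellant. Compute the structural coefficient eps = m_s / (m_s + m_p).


eps = 3927 / (3927 + 71496) = 0.0521

0.0521


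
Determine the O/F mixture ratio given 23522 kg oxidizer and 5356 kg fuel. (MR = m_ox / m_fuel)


MR = 23522 / 5356 = 4.39

4.39


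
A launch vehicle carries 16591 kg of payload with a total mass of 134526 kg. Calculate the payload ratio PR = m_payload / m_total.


PR = 16591 / 134526 = 0.1233

0.1233


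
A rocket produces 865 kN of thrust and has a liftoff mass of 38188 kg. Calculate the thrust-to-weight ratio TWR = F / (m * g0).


TWR = 865000 / (38188 * 9.81) = 2.31

2.31


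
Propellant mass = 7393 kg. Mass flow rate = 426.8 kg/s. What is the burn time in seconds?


tb = 7393 / 426.8 = 17.3 s

17.3 s


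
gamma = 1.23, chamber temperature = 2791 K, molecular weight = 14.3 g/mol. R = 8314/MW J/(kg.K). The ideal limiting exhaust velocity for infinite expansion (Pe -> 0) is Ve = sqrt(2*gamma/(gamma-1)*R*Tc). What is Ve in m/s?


R = 8314 / 14.3 = 581.4 J/(kg.K)
Ve = sqrt(2 * 1.23 / (1.23 - 1) * 581.4 * 2791) = 4166 m/s

4166 m/s


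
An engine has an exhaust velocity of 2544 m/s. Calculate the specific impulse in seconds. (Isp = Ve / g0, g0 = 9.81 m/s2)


Isp = Ve / g0 = 2544 / 9.81 = 259.3 s

259.3 s


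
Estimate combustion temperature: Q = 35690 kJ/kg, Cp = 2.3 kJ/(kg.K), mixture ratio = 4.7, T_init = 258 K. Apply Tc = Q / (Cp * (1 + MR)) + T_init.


Tc = 35690 / (2.3 * (1 + 4.7)) + 258 = 2980 K

2980 K


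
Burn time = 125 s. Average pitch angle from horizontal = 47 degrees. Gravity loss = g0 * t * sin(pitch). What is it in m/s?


GL = 9.81 * 125 * sin(47 deg) = 897 m/s

897 m/s


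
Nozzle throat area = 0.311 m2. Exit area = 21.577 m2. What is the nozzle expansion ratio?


AR = 21.577 / 0.311 = 69.4

69.4


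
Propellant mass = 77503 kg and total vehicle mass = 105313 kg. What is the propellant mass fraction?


PMF = 77503 / 105313 = 0.736

0.736


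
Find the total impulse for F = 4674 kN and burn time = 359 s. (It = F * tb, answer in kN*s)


It = 4674 * 359 = 1677966 kN*s

1677966 kN*s


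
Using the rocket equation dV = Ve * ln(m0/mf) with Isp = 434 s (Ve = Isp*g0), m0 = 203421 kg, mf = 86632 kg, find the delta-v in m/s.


Ve = 434 * 9.81 = 4257.54 m/s
dV = 4257.54 * ln(203421/86632) = 3634 m/s

3634 m/s


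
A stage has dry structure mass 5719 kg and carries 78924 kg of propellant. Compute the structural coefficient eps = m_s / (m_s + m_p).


eps = 5719 / (5719 + 78924) = 0.0676

0.0676


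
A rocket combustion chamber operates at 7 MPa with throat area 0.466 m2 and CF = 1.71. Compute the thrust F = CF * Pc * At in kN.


F = 1.71 * 7e6 * 0.466 = 5.5780e+06 N = 5578.0 kN

5578.0 kN


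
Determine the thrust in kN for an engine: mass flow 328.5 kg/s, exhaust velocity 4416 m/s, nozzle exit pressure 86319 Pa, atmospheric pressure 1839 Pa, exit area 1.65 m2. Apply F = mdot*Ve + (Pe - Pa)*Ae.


F = 328.5 * 4416 + (86319 - 1839) * 1.65 = 1.5900e+06 N = 1590.0 kN

1590.0 kN


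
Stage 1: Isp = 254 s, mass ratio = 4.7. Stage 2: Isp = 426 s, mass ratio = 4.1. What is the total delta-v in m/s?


dV1 = 254 * 9.81 * ln(4.7) = 3856.1 m/s
dV2 = 426 * 9.81 * ln(4.1) = 5896.6 m/s
Total dV = 3856.1 + 5896.6 = 9752.7 m/s ~ 9753 m/s

9753 m/s


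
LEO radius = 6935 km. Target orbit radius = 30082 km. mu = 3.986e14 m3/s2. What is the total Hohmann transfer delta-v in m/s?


V1 = sqrt(mu/r1) = 7581.33 m/s
dV1 = V1*(sqrt(2*r2/(r1+r2)) - 1) = 2083.92 m/s
V2 = sqrt(mu/r2) = 3640.12 m/s
dV2 = V2*(1 - sqrt(2*r1/(r1+r2))) = 1411.92 m/s
Total dV = 3496 m/s

3496 m/s


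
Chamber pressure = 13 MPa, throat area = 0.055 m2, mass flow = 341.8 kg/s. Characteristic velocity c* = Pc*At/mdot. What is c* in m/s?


c* = 13e6 * 0.055 / 341.8 = 2092 m/s

2092 m/s


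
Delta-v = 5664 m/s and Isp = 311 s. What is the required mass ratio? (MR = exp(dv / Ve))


Ve = 311 * 9.81 = 3050.91 m/s
MR = exp(5664 / 3050.91) = 6.401

6.401


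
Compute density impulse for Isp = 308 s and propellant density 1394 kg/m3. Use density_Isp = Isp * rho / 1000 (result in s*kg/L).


rho*Isp = 308 * 1394 / 1000 = 429 s*kg/L

429 s*kg/L


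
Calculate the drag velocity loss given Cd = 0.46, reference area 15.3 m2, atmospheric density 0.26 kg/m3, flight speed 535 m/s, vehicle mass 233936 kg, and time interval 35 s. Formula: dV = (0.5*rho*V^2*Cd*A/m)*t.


D = 0.5 * 0.26 * 535^2 * 0.46 * 15.3 = 261878.7 N
a = 261878.7 / 233936 = 1.1194 m/s2
dV = 1.1194 * 35 = 39.2 m/s

39.2 m/s


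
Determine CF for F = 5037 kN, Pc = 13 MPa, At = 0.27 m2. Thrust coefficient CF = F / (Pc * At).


CF = 5037000 / (13e6 * 0.27) = 1.44

1.44


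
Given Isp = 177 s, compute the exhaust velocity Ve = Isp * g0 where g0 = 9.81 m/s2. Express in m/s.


Ve = Isp * g0 = 177 * 9.81 = 1736.4 m/s

1736.4 m/s


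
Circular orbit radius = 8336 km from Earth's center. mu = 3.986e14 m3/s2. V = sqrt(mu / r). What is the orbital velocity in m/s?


V = sqrt(3.986e14 / 8336000) = 6915 m/s

6915 m/s


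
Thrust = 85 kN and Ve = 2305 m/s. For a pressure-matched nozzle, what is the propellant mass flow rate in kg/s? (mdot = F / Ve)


mdot = F / Ve = 85000 / 2305 = 36.9 kg/s

36.9 kg/s


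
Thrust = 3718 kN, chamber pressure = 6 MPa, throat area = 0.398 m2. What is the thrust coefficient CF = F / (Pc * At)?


CF = 3718000 / (6e6 * 0.398) = 1.56

1.56


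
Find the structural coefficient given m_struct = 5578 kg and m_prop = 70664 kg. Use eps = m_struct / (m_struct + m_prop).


eps = 5578 / (5578 + 70664) = 0.0732

0.0732


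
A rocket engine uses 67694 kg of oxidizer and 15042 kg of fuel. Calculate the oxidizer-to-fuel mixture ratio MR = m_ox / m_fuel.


MR = 67694 / 15042 = 4.5

4.5


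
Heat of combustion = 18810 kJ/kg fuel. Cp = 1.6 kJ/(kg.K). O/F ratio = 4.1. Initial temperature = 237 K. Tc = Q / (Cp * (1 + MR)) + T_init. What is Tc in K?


Tc = 18810 / (1.6 * (1 + 4.1)) + 237 = 2542 K

2542 K


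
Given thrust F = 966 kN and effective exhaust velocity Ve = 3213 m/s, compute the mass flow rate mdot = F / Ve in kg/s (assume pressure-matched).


mdot = F / Ve = 966000 / 3213 = 300.7 kg/s

300.7 kg/s


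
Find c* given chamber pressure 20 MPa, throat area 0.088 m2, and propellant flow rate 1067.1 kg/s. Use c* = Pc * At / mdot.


c* = 20e6 * 0.088 / 1067.1 = 1649 m/s

1649 m/s


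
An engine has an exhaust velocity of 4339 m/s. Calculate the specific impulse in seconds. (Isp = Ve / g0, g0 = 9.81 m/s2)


Isp = Ve / g0 = 4339 / 9.81 = 442.3 s

442.3 s


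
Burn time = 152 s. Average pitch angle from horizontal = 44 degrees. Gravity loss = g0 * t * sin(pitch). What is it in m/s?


GL = 9.81 * 152 * sin(44 deg) = 1036 m/s

1036 m/s


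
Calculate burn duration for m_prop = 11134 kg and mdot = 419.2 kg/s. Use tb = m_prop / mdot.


tb = 11134 / 419.2 = 26.6 s

26.6 s


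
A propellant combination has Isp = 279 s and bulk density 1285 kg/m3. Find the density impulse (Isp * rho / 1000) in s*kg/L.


rho*Isp = 279 * 1285 / 1000 = 359 s*kg/L

359 s*kg/L


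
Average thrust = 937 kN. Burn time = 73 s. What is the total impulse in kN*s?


It = 937 * 73 = 68401 kN*s

68401 kN*s


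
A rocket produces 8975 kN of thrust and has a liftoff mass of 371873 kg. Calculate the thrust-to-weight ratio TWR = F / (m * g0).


TWR = 8975000 / (371873 * 9.81) = 2.46

2.46


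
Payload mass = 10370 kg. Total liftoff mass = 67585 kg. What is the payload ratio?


PR = 10370 / 67585 = 0.1534

0.1534


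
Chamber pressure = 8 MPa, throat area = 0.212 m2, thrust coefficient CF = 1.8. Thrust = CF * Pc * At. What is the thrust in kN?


F = 1.8 * 8e6 * 0.212 = 3.0528e+06 N = 3052.8 kN

3052.8 kN


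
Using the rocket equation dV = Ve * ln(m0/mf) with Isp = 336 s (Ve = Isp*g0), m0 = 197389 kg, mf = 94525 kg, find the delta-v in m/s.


Ve = 336 * 9.81 = 3296.16 m/s
dV = 3296.16 * ln(197389/94525) = 2427 m/s

2427 m/s


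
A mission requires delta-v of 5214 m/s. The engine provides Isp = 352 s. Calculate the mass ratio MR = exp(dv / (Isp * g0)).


Ve = 352 * 9.81 = 3453.12 m/s
MR = exp(5214 / 3453.12) = 4.526

4.526


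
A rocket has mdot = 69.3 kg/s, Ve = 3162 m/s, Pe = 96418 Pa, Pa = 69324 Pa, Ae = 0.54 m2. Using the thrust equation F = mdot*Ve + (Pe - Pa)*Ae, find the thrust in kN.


F = 69.3 * 3162 + (96418 - 69324) * 0.54 = 233757.0 N = 233.8 kN

233.8 kN


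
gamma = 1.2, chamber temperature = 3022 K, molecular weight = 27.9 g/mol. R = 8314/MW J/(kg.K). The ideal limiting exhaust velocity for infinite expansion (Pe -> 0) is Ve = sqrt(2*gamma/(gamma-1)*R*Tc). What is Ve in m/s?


R = 8314 / 27.9 = 297.99 J/(kg.K)
Ve = sqrt(2 * 1.2 / (1.2 - 1) * 297.99 * 3022) = 3287 m/s

3287 m/s


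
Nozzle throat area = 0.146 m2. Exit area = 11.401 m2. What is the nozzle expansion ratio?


AR = 11.401 / 0.146 = 78.1

78.1


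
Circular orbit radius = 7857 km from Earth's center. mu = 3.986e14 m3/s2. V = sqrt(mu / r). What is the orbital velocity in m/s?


V = sqrt(3.986e14 / 7857000) = 7123 m/s

7123 m/s


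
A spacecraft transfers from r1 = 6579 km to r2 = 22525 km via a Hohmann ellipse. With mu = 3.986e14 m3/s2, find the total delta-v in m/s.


V1 = sqrt(mu/r1) = 7783.75 m/s
dV1 = V1*(sqrt(2*r2/(r1+r2)) - 1) = 1900.36 m/s
V2 = sqrt(mu/r2) = 4206.65 m/s
dV2 = V2*(1 - sqrt(2*r1/(r1+r2))) = 1378.16 m/s
Total dV = 3279 m/s

3279 m/s


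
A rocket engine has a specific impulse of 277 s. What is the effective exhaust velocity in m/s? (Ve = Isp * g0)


Ve = Isp * g0 = 277 * 9.81 = 2717.4 m/s

2717.4 m/s


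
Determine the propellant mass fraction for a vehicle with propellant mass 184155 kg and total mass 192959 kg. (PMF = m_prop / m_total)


PMF = 184155 / 192959 = 0.954

0.954


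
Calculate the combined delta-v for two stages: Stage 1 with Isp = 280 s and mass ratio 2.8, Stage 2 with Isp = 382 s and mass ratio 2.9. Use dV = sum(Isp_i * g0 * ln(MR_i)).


dV1 = 280 * 9.81 * ln(2.8) = 2828.2 m/s
dV2 = 382 * 9.81 * ln(2.9) = 3989.9 m/s
Total dV = 2828.2 + 3989.9 = 6818.1 m/s ~ 6818 m/s

6818 m/s


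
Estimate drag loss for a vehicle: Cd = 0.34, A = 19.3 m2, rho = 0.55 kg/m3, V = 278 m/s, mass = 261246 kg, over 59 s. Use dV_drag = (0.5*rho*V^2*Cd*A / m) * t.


D = 0.5 * 0.55 * 278^2 * 0.34 * 19.3 = 139462.84 N
a = 139462.84 / 261246 = 0.5338 m/s2
dV = 0.5338 * 59 = 31.5 m/s

31.5 m/s


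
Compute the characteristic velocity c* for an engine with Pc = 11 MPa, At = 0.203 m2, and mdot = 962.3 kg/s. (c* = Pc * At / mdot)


c* = 11e6 * 0.203 / 962.3 = 2320 m/s

2320 m/s


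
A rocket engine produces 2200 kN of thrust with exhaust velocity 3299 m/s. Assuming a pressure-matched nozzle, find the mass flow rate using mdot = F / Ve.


mdot = F / Ve = 2200000 / 3299 = 666.9 kg/s

666.9 kg/s


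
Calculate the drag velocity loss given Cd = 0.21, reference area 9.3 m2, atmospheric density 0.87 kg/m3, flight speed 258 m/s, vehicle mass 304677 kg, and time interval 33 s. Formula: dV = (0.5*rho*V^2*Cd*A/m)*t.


D = 0.5 * 0.87 * 258^2 * 0.21 * 9.3 = 56549.78 N
a = 56549.78 / 304677 = 0.1856 m/s2
dV = 0.1856 * 33 = 6.1 m/s

6.1 m/s


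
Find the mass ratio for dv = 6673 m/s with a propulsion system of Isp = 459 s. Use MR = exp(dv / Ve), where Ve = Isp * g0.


Ve = 459 * 9.81 = 4502.79 m/s
MR = exp(6673 / 4502.79) = 4.402

4.402


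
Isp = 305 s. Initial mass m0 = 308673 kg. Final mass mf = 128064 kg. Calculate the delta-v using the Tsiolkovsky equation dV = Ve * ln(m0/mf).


Ve = 305 * 9.81 = 2992.05 m/s
dV = 2992.05 * ln(308673/128064) = 2632 m/s

2632 m/s


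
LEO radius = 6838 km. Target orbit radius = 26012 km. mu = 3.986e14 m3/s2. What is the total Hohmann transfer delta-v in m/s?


V1 = sqrt(mu/r1) = 7634.91 m/s
dV1 = V1*(sqrt(2*r2/(r1+r2)) - 1) = 1973.2 m/s
V2 = sqrt(mu/r2) = 3914.55 m/s
dV2 = V2*(1 - sqrt(2*r1/(r1+r2))) = 1388.78 m/s
Total dV = 3362 m/s

3362 m/s


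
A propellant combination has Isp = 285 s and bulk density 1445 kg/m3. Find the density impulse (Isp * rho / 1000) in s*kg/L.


rho*Isp = 285 * 1445 / 1000 = 412 s*kg/L

412 s*kg/L


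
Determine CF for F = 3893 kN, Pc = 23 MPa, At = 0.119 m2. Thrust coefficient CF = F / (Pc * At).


CF = 3893000 / (23e6 * 0.119) = 1.42

1.42


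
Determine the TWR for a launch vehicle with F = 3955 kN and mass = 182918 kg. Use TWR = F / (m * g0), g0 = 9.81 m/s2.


TWR = 3955000 / (182918 * 9.81) = 2.2

2.2


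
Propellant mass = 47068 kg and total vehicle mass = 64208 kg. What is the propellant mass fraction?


PMF = 47068 / 64208 = 0.733

0.733


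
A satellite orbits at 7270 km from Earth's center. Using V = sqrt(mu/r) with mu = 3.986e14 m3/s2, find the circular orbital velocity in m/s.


V = sqrt(3.986e14 / 7270000) = 7405 m/s

7405 m/s


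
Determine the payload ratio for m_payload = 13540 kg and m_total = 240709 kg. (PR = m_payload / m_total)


PR = 13540 / 240709 = 0.0563

0.0563


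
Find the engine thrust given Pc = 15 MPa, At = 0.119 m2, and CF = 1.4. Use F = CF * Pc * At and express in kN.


F = 1.4 * 15e6 * 0.119 = 2.4990e+06 N = 2499.0 kN

2499.0 kN


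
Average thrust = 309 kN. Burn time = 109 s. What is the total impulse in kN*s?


It = 309 * 109 = 33681 kN*s

33681 kN*s


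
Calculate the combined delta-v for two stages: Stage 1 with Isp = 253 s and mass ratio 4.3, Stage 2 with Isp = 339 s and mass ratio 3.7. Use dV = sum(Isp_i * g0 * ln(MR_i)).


dV1 = 253 * 9.81 * ln(4.3) = 3620.2 m/s
dV2 = 339 * 9.81 * ln(3.7) = 4351.0 m/s
Total dV = 3620.2 + 4351.0 = 7971.2 m/s ~ 7971 m/s

7971 m/s


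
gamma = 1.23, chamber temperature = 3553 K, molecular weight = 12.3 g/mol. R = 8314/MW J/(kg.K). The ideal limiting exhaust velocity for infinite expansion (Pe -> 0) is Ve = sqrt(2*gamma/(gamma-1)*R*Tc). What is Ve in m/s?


R = 8314 / 12.3 = 675.93 J/(kg.K)
Ve = sqrt(2 * 1.23 / (1.23 - 1) * 675.93 * 3553) = 5068 m/s

5068 m/s


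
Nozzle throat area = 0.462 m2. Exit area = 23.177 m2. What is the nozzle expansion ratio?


AR = 23.177 / 0.462 = 50.2

50.2


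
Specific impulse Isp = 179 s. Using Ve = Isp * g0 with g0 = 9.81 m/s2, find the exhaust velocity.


Ve = Isp * g0 = 179 * 9.81 = 1756.0 m/s

1756.0 m/s


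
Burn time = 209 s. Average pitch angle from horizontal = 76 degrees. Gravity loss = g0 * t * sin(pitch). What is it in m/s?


GL = 9.81 * 209 * sin(76 deg) = 1989 m/s

1989 m/s


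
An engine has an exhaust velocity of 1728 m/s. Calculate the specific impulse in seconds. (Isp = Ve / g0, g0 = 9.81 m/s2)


Isp = Ve / g0 = 1728 / 9.81 = 176.1 s

176.1 s


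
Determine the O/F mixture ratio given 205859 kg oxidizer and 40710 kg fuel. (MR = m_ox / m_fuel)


MR = 205859 / 40710 = 5.06

5.06


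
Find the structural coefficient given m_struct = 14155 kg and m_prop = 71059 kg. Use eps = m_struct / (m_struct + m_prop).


eps = 14155 / (14155 + 71059) = 0.1661

0.1661


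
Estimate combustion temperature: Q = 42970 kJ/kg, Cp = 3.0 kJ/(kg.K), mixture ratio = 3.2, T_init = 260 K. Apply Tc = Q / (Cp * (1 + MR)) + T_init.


Tc = 42970 / (3.0 * (1 + 3.2)) + 260 = 3670 K

3670 K


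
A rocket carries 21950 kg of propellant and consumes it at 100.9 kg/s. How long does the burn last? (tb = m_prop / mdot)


tb = 21950 / 100.9 = 217.5 s

217.5 s


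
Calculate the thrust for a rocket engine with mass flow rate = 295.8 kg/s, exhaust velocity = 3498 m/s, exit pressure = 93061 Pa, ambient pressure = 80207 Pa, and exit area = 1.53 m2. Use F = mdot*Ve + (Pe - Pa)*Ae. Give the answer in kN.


F = 295.8 * 3498 + (93061 - 80207) * 1.53 = 1.0544e+06 N = 1054.4 kN

1054.4 kN


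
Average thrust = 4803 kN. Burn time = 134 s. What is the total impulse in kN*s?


It = 4803 * 134 = 643602 kN*s

643602 kN*s


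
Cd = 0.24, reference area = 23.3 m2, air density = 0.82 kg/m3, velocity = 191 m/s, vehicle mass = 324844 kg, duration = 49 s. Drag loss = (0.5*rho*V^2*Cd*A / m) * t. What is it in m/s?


D = 0.5 * 0.82 * 191^2 * 0.24 * 23.3 = 83640.72 N
a = 83640.72 / 324844 = 0.2575 m/s2
dV = 0.2575 * 49 = 12.6 m/s

12.6 m/s


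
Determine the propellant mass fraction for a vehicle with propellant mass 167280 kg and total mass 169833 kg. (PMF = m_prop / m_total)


PMF = 167280 / 169833 = 0.985

0.985


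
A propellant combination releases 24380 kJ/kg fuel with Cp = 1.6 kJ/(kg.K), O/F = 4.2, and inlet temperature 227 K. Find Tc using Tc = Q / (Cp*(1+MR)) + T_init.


Tc = 24380 / (1.6 * (1 + 4.2)) + 227 = 3157 K

3157 K


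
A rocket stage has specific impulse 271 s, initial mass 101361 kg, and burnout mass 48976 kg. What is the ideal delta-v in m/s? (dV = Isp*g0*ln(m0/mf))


Ve = 271 * 9.81 = 2658.51 m/s
dV = 2658.51 * ln(101361/48976) = 1934 m/s

1934 m/s


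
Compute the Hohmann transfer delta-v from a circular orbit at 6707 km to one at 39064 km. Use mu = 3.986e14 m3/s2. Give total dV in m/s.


V1 = sqrt(mu/r1) = 7709.11 m/s
dV1 = V1*(sqrt(2*r2/(r1+r2)) - 1) = 2362.81 m/s
V2 = sqrt(mu/r2) = 3194.33 m/s
dV2 = V2*(1 - sqrt(2*r1/(r1+r2))) = 1465.06 m/s
Total dV = 3828 m/s

3828 m/s


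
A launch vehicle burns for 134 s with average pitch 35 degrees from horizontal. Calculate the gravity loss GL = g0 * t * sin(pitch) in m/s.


GL = 9.81 * 134 * sin(35 deg) = 754 m/s

754 m/s


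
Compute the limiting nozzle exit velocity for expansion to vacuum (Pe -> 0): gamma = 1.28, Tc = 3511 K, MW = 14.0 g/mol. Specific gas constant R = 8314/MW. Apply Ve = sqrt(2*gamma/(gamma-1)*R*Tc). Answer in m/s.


R = 8314 / 14.0 = 593.86 J/(kg.K)
Ve = sqrt(2 * 1.28 / (1.28 - 1) * 593.86 * 3511) = 4366 m/s

4366 m/s


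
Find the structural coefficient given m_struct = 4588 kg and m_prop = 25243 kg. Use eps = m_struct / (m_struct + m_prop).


eps = 4588 / (4588 + 25243) = 0.1538

0.1538


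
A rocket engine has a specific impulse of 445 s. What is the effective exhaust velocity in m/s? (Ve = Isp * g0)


Ve = Isp * g0 = 445 * 9.81 = 4365.4 m/s

4365.4 m/s


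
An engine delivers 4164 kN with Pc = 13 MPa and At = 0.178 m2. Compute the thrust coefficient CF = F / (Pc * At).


CF = 4164000 / (13e6 * 0.178) = 1.8

1.8


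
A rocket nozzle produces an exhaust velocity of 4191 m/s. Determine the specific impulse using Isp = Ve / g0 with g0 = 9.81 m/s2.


Isp = Ve / g0 = 4191 / 9.81 = 427.2 s

427.2 s


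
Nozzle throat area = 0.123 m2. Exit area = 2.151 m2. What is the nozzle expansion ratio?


AR = 2.151 / 0.123 = 17.5

17.5


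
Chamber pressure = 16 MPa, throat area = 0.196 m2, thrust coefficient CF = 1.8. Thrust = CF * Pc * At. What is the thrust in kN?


F = 1.8 * 16e6 * 0.196 = 5.6448e+06 N = 5644.8 kN

5644.8 kN


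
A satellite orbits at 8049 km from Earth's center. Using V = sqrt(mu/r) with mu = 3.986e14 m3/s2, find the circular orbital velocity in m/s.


V = sqrt(3.986e14 / 8049000) = 7037 m/s

7037 m/s


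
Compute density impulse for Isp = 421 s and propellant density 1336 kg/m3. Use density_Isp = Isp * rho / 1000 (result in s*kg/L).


rho*Isp = 421 * 1336 / 1000 = 562 s*kg/L

562 s*kg/L


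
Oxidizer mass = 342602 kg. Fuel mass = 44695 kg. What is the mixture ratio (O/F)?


MR = 342602 / 44695 = 7.67

7.67
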